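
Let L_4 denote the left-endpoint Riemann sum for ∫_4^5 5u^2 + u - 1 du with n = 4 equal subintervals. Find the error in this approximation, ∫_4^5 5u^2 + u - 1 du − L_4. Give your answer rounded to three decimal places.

Exact integral: ∫_4^5 f(u) du ≈ 105.16667.
L_4 = 99.46875.
Error ≈ 105.16667 − 99.46875 ≈ 5.698.

5.698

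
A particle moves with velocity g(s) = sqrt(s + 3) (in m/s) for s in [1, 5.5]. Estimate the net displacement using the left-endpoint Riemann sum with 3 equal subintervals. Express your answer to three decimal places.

10.486

Δs = (5.5 − 1)/3 = 1.5.
Left endpoints: 1, 2.5, 4.
g(1) ≈ 2.000, g(2.5) ≈ 2.345, g(4) ≈ 2.646.
Sum = Δs · [g(1) + g(2.5) + g(4)].
Sum ≈ 10.486.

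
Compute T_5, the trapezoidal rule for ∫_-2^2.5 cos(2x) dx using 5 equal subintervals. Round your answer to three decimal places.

Δx = (2.5 − (-2))/5 = 0.9.
f(-2) ≈ -0.654, f(-1.1) ≈ -0.589, f(-0.2) ≈ 0.921, f(0.7) ≈ 0.170, f(1.6) ≈ -0.998, f(2.5) ≈ 0.284.
T_5 = (Δx/2)·[f(x_0) + 2f(x_1) + ... + 2f(x_{4}) + f(x_5)].
Sum ≈ -0.613.

-0.613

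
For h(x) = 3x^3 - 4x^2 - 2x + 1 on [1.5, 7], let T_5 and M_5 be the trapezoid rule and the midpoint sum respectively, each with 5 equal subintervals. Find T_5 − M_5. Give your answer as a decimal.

T_5 = 1340.85875.
M_5 = 1283.8753125.
T_5 − M_5 = 56.9834375.

56.9834375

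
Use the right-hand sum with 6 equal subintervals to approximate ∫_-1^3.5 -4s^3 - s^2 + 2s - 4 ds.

Δs = (3.5 − (-1))/6 = 0.75.
Right endpoints: -0.25, 0.5, 1.25, 2, 2.75, 3.5.
f(-0.25) = -4.5, f(0.5) = -3.75, f(1.25) = -10.875, f(2) = -36, f(2.75) = -89.25, f(3.5) = -180.75.
Sum = Δs · [f(-0.25) + f(0.5) + f(1.25) + ...].
Sum = -243.84375.

-243.84375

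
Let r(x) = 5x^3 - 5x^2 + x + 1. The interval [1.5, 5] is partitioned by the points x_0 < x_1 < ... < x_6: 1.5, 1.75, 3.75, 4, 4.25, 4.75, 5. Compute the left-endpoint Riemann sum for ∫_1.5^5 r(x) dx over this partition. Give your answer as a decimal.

Subinterval widths: 0.25, 2, 0.25, 0.25, 0.5, 0.25.
Left endpoints: 1.5, 1.75, 3.75, 4, 4.25, 4.75.
r(1.5) = 8.125, r(1.75) = 14.234375, r(3.75) = 198.109375, r(4) = 245, r(4.25) = 298.765625, r(4.75) = 428.796875.
Sum = Σ Δx_i · r(x_i).
Sum = 397.859375.

397.859375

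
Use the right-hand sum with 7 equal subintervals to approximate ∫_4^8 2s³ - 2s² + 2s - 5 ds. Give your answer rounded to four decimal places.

Δs = (8 − 4)/7 = 4/7.
Right endpoints: 32/7, 36/7, 40/7, 44/7, 48/7, 52/7, 8.
f(32/7) = 52621/343, f(36/7) = 76981/343, f(40/7) = 107805/343, f(44/7) = 145861/343, f(48/7) = 191917/343, f(52/7) = 246741/343, f(8) = 907.
Sum = Δs · [f(32/7) + f(36/7) + f(40/7) + ...].
Sum ≈ 1887.5918.

1887.5918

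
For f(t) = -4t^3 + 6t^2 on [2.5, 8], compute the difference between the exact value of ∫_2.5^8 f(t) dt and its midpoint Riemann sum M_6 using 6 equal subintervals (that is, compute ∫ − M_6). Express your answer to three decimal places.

Exact integral: ∫_2.5^8 f(t) dt = -3064.1875.
M_6 ≈ -3042.23524.
Error ≈ -3064.1875 − (-3042.23524) ≈ -21.952.

-21.952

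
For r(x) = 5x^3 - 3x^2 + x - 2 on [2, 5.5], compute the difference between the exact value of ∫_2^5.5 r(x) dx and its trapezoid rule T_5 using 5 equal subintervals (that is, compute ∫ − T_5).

-15.220625

Exact integral: ∫_2^5.5 r(x) dx = 971.578125.
T_5 = 986.79875.
Error = 971.578125 − 986.79875 = -15.220625.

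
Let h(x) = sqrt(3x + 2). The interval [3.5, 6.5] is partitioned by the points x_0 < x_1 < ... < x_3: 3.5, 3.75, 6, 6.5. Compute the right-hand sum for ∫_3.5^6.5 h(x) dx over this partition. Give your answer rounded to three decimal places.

13.291

Subinterval widths: 0.25, 2.25, 0.5.
Right endpoints: 3.75, 6, 6.5.
h(3.75) ≈ 3.640, h(6) ≈ 4.472, h(6.5) ≈ 4.637.
Sum = Σ Δx_i · h(x_i).
Sum ≈ 13.291.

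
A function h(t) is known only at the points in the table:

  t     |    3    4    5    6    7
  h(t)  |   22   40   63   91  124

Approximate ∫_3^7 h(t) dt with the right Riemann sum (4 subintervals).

Δt = 1.
Sum = 1·[40 + 63 + 91 + 124] = 318.

318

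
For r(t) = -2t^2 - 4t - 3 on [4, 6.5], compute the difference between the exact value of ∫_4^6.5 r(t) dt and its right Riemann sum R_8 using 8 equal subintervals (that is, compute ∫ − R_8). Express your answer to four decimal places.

Exact integral: ∫_4^6.5 r(t) dt ≈ -200.416667.
R_8 ≈ -210.263672.
Error ≈ -200.416667 − (-210.263672) ≈ 9.8470.

9.8470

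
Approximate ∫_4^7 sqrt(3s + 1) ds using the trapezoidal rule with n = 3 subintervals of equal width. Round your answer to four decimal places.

Δs = (7 − 4)/3 = 1.
f(4) ≈ 3.6056, f(5) ≈ 4.0000, f(6) ≈ 4.3589, f(7) ≈ 4.6904.
T_3 = (Δs/2)·[f(s_0) + 2f(s_1) + 2f(s_2) + f(s_3)].
Sum ≈ 12.5069.

12.5069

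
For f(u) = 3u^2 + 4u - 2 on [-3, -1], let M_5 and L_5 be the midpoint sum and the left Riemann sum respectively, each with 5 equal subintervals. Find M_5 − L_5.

M_5 = 5.92.
L_5 = 9.36.
M_5 − L_5 = -3.44.

-3.44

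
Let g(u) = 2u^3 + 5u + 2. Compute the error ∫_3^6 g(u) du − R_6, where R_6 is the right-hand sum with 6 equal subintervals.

Exact integral: ∫_3^6 g(u) du = 681.
R_6 = 782.625.
Error = 681 − 782.625 = -101.625.

-101.625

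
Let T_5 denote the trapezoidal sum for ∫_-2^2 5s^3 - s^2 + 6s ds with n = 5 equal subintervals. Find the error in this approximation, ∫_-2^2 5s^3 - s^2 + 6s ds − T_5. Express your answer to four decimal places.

0.4267

Exact integral: ∫_-2^2 f(s) ds ≈ -5.333333.
T_5 = -5.76.
Error ≈ -5.333333 − (-5.76) ≈ 0.4267.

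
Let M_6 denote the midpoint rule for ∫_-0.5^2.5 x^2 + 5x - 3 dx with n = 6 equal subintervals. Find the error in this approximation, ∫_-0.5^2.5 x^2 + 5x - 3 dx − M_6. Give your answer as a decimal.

Exact integral: ∫_-0.5^2.5 f(x) dx = 11.25.
M_6 = 11.1875.
Error = 11.25 − 11.1875 = 0.0625.

0.0625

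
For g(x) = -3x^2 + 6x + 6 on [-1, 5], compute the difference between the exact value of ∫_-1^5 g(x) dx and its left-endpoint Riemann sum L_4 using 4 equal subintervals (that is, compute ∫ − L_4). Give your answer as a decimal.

Exact integral: ∫_-1^5 g(x) dx = -18.
L_4 = 2.25.
Error = -18 − 2.25 = -20.25.

-20.25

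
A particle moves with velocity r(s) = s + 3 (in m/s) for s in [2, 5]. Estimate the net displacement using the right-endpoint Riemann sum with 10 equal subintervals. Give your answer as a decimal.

Δs = (5 − 2)/10 = 0.3.
Right endpoints: 2.3, 2.6, 2.9, 3.2, 3.5, 3.8, 4.1, 4.4, 4.7, 5.
r(2.3) = 5.3, r(2.6) = 5.6, r(2.9) = 5.9, r(3.2) = 6.2, r(3.5) = 6.5, r(3.8) = 6.8, r(4.1) = 7.1, r(4.4) = 7.4, r(4.7) = 7.7, r(5) = 8.
Sum = Δs · [r(2.3) + r(2.6) + r(2.9) + ...].
Sum = 19.95.

19.95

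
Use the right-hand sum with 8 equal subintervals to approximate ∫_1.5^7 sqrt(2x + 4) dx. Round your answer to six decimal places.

Δx = (7 − 1.5)/8 = 0.6875.
Right endpoints: 2.1875, 2.875, 3.5625, 4.25, 4.9375, 5.625, 6.3125, 7.
f(2.1875) ≈ 2.893959, f(2.875) ≈ 3.122499, f(3.5625) ≈ 3.335416, f(4.25) ≈ 3.535534, f(4.9375) ≈ 3.724916, f(5.625) ≈ 3.905125, f(6.3125) ≈ 4.077377, f(7) ≈ 4.242641.
Sum = Δx · [f(2.1875) + f(2.875) + f(3.5625) + ...].
Sum ≈ 19.825758.

19.825758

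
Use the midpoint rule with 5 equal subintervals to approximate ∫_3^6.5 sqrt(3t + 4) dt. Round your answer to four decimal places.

14.9018

Δt = (6.5 − 3)/5 = 0.7.
Midpoints: 3.35, 4.05, 4.75, 5.45, 6.15.
f(3.35) ≈ 3.7483, f(4.05) ≈ 4.0187, f(4.75) ≈ 4.2720, f(5.45) ≈ 4.5111, f(6.15) ≈ 4.7381.
Sum = Δt · [f(3.35) + f(4.05) + f(4.75) + f(5.45) + f(6.15)].
Sum ≈ 14.9018.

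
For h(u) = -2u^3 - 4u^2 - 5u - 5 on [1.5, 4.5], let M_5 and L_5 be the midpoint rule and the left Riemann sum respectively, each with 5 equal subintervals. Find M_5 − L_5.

-72.81

M_5 = -377.52.
L_5 = -304.71.
M_5 − L_5 = -72.81.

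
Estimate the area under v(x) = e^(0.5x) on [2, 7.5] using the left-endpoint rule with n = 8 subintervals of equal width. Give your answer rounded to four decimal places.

Δx = (7.5 − 2)/8 = 0.6875.
Left endpoints: 2, 2.6875, 3.375, 4.0625, 4.75, 5.4375, 6.125, 6.8125.
v(2) ≈ 2.7183, v(2.6875) ≈ 3.8334, v(3.375) ≈ 5.4059, v(4.0625) ≈ 7.6236, v(4.75) ≈ 10.7510, v(5.4375) ≈ 15.1614, v(6.125) ≈ 21.3809, v(6.8125) ≈ 30.1520.
Sum = Δx · [v(2) + v(2.6875) + v(3.375) + ...].
Sum ≈ 66.7057.

66.7057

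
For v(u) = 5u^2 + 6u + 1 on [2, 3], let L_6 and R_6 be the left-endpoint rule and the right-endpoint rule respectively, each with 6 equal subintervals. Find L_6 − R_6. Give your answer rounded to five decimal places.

L_6 ≈ 45.1064815.
R_6 ≈ 50.2731481.
L_6 − R_6 ≈ -5.16667.

-5.16667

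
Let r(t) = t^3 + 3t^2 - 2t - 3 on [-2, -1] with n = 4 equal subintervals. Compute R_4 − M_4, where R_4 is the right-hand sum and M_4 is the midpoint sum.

-0.5234375

R_4 = 2.734375.
M_4 = 3.2578125.
R_4 − M_4 = -0.5234375.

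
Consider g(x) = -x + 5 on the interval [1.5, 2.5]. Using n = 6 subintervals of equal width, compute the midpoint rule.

Δx = (2.5 − 1.5)/6 = 1/6.
Midpoints: 19/12, 1.75, 23/12, 25/12, 2.25, 29/12.
g(19/12) = 41/12, g(1.75) = 3.25, g(23/12) = 37/12, g(25/12) = 35/12, g(2.25) = 2.75, g(29/12) = 31/12.
Sum = Δx · [g(19/12) + g(1.75) + g(23/12) + ...].
Sum = 3.

3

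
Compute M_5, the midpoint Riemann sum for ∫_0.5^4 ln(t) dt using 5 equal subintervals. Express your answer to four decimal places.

Δt = (4 − 0.5)/5 = 0.7.
Midpoints: 0.85, 1.55, 2.25, 2.95, 3.65.
f(0.85) ≈ -0.1625, f(1.55) ≈ 0.4383, f(2.25) ≈ 0.8109, f(2.95) ≈ 1.0818, f(3.65) ≈ 1.2947.
Sum = Δt · [f(0.85) + f(1.55) + f(2.25) + f(2.95) + f(3.65)].
Sum ≈ 2.4242.

2.4242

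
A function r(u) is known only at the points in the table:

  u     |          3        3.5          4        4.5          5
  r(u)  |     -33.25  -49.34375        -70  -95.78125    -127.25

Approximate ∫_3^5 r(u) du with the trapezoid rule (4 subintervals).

-147.6875

Δu = 0.5.
T_4 = (0.5/2)·[(-33.25) + 2·(-49.34375) + 2·(-70) + 2·(-95.78125) + (-127.25)] = -147.6875.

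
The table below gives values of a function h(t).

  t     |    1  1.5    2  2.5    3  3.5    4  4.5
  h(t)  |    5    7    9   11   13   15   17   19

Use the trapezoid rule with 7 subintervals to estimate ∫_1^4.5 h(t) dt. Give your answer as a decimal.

42

Δt = 0.5.
T_7 = (0.5/2)·[5 + 2·7 + 2·9 + 2·11 + 2·13 + 2·15 + 2·17 + 19] = 42.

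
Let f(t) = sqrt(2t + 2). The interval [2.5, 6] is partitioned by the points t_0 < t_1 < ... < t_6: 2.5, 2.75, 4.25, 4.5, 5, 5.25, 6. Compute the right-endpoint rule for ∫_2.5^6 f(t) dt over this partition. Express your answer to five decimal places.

11.79654

Subinterval widths: 0.25, 1.5, 0.25, 0.5, 0.25, 0.75.
Right endpoints: 2.75, 4.25, 4.5, 5, 5.25, 6.
f(2.75) ≈ 2.73861, f(4.25) ≈ 3.24037, f(4.5) ≈ 3.31662, f(5) ≈ 3.46410, f(5.25) ≈ 3.53553, f(6) ≈ 3.74166.
Sum = Σ Δt_i · f(t_i).
Sum ≈ 11.79654.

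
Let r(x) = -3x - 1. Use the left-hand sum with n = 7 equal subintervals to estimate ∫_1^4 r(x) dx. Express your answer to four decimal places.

Δx = (4 − 1)/7 = 3/7.
Left endpoints: 1, 10/7, 13/7, 16/7, 19/7, 22/7, 25/7.
r(1) = -4, r(10/7) = -37/7, r(13/7) = -46/7, r(16/7) = -55/7, r(19/7) = -64/7, r(22/7) = -73/7, r(25/7) = -82/7.
Sum = Δx · [r(1) + r(10/7) + r(13/7) + ...].
Sum ≈ -23.5714.

-23.5714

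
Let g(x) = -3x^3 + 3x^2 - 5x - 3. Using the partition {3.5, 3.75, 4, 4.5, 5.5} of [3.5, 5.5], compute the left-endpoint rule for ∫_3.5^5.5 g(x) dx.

Subinterval widths: 0.25, 0.25, 0.5, 1.
Left endpoints: 3.5, 3.75, 4, 4.5.
g(3.5) = -112.375, g(3.75) = -137.765625, g(4) = -167, g(4.5) = -238.125.
Sum = Σ Δx_i · g(x_i).
Sum = -384.16015625.

-384.16015625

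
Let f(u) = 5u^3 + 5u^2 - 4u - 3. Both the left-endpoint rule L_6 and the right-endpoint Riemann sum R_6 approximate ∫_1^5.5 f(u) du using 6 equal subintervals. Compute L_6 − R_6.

-716.34375

L_6 = 1010.70703125.
R_6 = 1727.05078125.
L_6 − R_6 = -716.34375.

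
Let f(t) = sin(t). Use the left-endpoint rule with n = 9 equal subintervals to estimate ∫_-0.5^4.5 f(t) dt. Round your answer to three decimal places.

Δt = (4.5 − (-0.5))/9 = 5/9.
Left endpoints: -0.5, 1/18, 11/18, 7/6, 31/18, 41/18, 17/6, 61/18, 71/18.
f(-0.5) ≈ -0.479, f(1/18) ≈ 0.056, f(11/18) ≈ 0.574, f(7/6) ≈ 0.919, f(31/18) ≈ 0.989, f(41/18) ≈ 0.760, f(17/6) ≈ 0.303, f(61/18) ≈ -0.245, f(71/18) ≈ -0.719.
Sum = Δt · [f(-0.5) + f(1/18) + f(11/18) + ...].
Sum ≈ 1.199.

1.199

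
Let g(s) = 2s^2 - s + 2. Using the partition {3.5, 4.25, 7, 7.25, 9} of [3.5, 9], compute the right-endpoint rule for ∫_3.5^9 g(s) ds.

Subinterval widths: 0.75, 2.75, 0.25, 1.75.
Right endpoints: 4.25, 7, 7.25, 9.
g(4.25) = 33.875, g(7) = 93, g(7.25) = 99.875, g(9) = 155.
Sum = Σ Δs_i · g(s_i).
Sum = 577.375.

577.375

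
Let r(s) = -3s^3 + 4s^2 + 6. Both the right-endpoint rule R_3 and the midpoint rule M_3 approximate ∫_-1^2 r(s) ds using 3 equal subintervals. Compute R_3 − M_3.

R_3 = 11.
M_3 = 18.875.
R_3 − M_3 = -7.875.

-7.875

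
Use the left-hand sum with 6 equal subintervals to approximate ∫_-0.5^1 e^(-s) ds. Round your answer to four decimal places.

Δs = (1 − (-0.5))/6 = 0.25.
Left endpoints: -0.5, -0.25, 0, 0.25, 0.5, 0.75.
f(-0.5) ≈ 1.6487, f(-0.25) ≈ 1.2840, f(0) ≈ 1.0000, f(0.25) ≈ 0.7788, f(0.5) ≈ 0.6065, f(0.75) ≈ 0.4724.
Sum = Δs · [f(-0.5) + f(-0.25) + f(0) + ...].
Sum ≈ 1.4476.

1.4476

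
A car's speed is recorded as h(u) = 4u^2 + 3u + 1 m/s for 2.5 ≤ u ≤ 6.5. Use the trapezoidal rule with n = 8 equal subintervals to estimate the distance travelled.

Δu = (6.5 − 2.5)/8 = 0.5.
h(2.5) = 33.5, h(3) = 46, h(3.5) = 60.5, h(4) = 77, h(4.5) = 95.5, h(5) = 116, h(5.5) = 138.5, h(6) = 163, h(6.5) = 189.5.
T_8 = (Δu/2)·[h(u_0) + 2h(u_1) + ... + 2h(u_{7}) + h(u_8)].
Sum = 404.

404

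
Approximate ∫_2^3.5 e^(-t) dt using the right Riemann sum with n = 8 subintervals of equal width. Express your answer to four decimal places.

Δt = (3.5 − 2)/8 = 0.1875.
Right endpoints: 2.1875, 2.375, 2.5625, 2.75, 2.9375, 3.125, 3.3125, 3.5.
f(2.1875) ≈ 0.1122, f(2.375) ≈ 0.0930, f(2.5625) ≈ 0.0771, f(2.75) ≈ 0.0639, f(2.9375) ≈ 0.0530, f(3.125) ≈ 0.0439, f(3.3125) ≈ 0.0364, f(3.5) ≈ 0.0302.
Sum = Δt · [f(2.1875) + f(2.375) + f(2.5625) + ...].
Sum ≈ 0.0956.

0.0956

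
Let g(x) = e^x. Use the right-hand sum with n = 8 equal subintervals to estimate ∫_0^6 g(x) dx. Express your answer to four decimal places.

572.0289

Δx = (6 − 0)/8 = 0.75.
Right endpoints: 0.75, 1.5, 2.25, 3, 3.75, 4.5, 5.25, 6.
g(0.75) ≈ 2.1170, g(1.5) ≈ 4.4817, g(2.25) ≈ 9.4877, g(3) ≈ 20.0855, g(3.75) ≈ 42.5211, g(4.5) ≈ 90.0171, g(5.25) ≈ 190.5663, g(6) ≈ 403.4288.
Sum = Δx · [g(0.75) + g(1.5) + g(2.25) + ...].
Sum ≈ 572.0289.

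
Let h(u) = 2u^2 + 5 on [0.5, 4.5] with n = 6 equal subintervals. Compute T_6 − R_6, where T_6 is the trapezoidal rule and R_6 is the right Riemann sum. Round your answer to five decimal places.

T_6 ≈ 81.2592593.
R_6 ≈ 94.5925926.
T_6 − R_6 ≈ -13.33333.

-13.33333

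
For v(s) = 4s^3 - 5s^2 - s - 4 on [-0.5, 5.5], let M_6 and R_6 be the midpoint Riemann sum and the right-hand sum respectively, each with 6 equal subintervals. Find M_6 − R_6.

-292.5

M_6 = 586.
R_6 = 878.5.
M_6 − R_6 = -292.5.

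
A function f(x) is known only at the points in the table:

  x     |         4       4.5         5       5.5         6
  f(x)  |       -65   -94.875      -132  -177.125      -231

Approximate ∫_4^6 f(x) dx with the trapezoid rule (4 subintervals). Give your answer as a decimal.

Δx = 0.5.
T_4 = (0.5/2)·[(-65) + 2·(-94.875) + 2·(-132) + 2·(-177.125) + (-231)] = -276.

-276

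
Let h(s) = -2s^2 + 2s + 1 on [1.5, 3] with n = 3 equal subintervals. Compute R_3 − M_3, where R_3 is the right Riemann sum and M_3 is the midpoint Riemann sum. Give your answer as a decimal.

-2.8125

R_3 = -10.25.
M_3 = -7.4375.
R_3 − M_3 = -2.8125.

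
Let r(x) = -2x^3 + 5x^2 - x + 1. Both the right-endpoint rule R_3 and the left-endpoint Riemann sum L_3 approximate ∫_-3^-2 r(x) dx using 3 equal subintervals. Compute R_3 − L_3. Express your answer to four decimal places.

-21.3333

R_3 ≈ 57.370370.
L_3 ≈ 78.703704.
R_3 − L_3 ≈ -21.3333.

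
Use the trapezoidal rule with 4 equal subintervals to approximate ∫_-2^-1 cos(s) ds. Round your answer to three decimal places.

Δs = (-1 − (-2))/4 = 0.25.
f(-2) ≈ -0.416, f(-1.75) ≈ -0.178, f(-1.5) ≈ 0.071, f(-1.25) ≈ 0.315, f(-1) ≈ 0.540.
T_4 = (Δs/2)·[f(s_0) + 2f(s_1) + 2f(s_2) + 2f(s_3) + f(s_4)].
Sum ≈ 0.067.

0.067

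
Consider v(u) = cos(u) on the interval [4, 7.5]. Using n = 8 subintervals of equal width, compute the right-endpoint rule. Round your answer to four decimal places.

Δu = (7.5 − 4)/8 = 0.4375.
Right endpoints: 4.4375, 4.875, 5.3125, 5.75, 6.1875, 6.625, 7.0625, 7.5.
v(4.4375) ≈ -0.2714, v(4.875) ≈ 0.1619, v(5.3125) ≈ 0.5647, v(5.75) ≈ 0.8612, v(6.1875) ≈ 0.9954, v(6.625) ≈ 0.9421, v(7.0625) ≈ 0.7114, v(7.5) ≈ 0.3466.
Sum = Δu · [v(4.4375) + v(4.875) + v(5.3125) + ...].
Sum ≈ 1.8865.

1.8865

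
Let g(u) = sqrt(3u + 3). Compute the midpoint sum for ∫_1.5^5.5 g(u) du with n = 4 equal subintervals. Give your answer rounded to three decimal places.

Δu = (5.5 − 1.5)/4 = 1.
Midpoints: 2, 3, 4, 5.
g(2) ≈ 3.000, g(3) ≈ 3.464, g(4) ≈ 3.873, g(5) ≈ 4.243.
Sum = Δu · [g(2) + g(3) + g(4) + g(5)].
Sum ≈ 14.580.

14.580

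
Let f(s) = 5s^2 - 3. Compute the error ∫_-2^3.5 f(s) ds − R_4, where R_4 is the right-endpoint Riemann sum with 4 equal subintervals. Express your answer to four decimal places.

-37.0247

Exact integral: ∫_-2^3.5 f(s) ds ≈ 68.291667.
R_4 = 105.31640625.
Error ≈ 68.291667 − 105.31640625 ≈ -37.0247.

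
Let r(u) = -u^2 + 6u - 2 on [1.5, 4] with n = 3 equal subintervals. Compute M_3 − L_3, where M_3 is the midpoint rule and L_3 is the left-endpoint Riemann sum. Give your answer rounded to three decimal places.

0.955

M_3 ≈ 16.18634.
L_3 ≈ 15.23148.
M_3 − L_3 ≈ 0.955.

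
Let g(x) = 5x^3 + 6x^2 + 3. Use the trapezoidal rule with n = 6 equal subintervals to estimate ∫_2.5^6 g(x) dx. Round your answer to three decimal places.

Δx = (6 − 2.5)/6 = 7/12.
g(2.5) = 118.625, g(37/12) = 357017/1728, g(11/3) = 8914/27, g(4.25) = 495.203125, g(29/6) = 152869/216, g(65/12) = 1682509/1728, g(6) = 1299.
T_6 = (Δx/2)·[g(x_0) + 2g(x_1) + ... + 2g(x_{5}) + g(x_6)].
Sum ≈ 1996.267.

1996.267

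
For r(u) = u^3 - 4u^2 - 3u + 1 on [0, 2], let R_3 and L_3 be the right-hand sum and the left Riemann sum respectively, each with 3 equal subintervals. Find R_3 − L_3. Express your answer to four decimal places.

-9.3333

R_3 ≈ -15.481481.
L_3 ≈ -6.148148.
R_3 − L_3 ≈ -9.3333.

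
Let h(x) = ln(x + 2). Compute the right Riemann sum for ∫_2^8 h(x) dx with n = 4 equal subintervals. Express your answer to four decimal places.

12.1400

Δx = (8 − 2)/4 = 1.5.
Right endpoints: 3.5, 5, 6.5, 8.
h(3.5) ≈ 1.7047, h(5) ≈ 1.9459, h(6.5) ≈ 2.1401, h(8) ≈ 2.3026.
Sum = Δx · [h(3.5) + h(5) + h(6.5) + h(8)].
Sum ≈ 12.1400.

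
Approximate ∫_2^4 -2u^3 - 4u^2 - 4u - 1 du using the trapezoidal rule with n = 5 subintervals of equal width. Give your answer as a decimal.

Δu = (4 − 2)/5 = 0.4.
f(2) = -41, f(2.4) = -61.288, f(2.8) = -87.464, f(3.2) = -120.296, f(3.6) = -160.552, f(4) = -209.
T_5 = (Δu/2)·[f(u_0) + 2f(u_1) + ... + 2f(u_{4}) + f(u_5)].
Sum = -221.84.

-221.84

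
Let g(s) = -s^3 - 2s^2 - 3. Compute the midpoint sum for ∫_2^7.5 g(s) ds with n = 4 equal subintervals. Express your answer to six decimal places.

Δs = (7.5 − 2)/4 = 1.375.
Midpoints: 2.6875, 4.0625, 5.4375, 6.8125.
g(2.6875) = -150963/4096, g(4.0625) = -422113/4096, g(5.4375) = -912999/4096, g(6.8125) = -1687509/4096.
Sum = Δs · [g(2.6875) + g(4.0625) + g(5.4375) + g(6.8125)].
Sum ≈ -1065.351074.

-1065.351074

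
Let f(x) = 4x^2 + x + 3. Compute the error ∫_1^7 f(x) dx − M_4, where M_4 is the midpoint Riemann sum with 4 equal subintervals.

4.5

Exact integral: ∫_1^7 f(x) dx = 498.
M_4 = 493.5.
Error = 498 − 493.5 = 4.5.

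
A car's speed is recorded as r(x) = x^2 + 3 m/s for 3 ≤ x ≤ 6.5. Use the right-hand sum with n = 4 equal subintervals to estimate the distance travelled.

Δx = (6.5 − 3)/4 = 0.875.
Right endpoints: 3.875, 4.75, 5.625, 6.5.
r(3.875) = 18.015625, r(4.75) = 25.5625, r(5.625) = 34.640625, r(6.5) = 45.25.
Sum = Δx · [r(3.875) + r(4.75) + r(5.625) + r(6.5)].
Sum = 108.03515625.

108.03515625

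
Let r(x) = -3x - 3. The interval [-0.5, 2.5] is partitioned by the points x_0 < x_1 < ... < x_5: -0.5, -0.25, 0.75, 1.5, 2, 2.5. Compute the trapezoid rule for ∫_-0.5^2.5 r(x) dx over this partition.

-18

Subinterval widths: 0.25, 1, 0.75, 0.5, 0.5.
r(-0.5) = -1.5, r(-0.25) = -2.25, r(0.75) = -5.25, r(1.5) = -7.5, r(2) = -9, r(2.5) = -10.5.
On each subinterval the trapezoid contributes (Δx_i/2)·[r(x_{i-1}) + r(x_i)].
Sum = -18.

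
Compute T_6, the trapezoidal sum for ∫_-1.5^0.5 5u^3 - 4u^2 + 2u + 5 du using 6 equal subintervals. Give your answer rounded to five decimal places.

-3.34259

Δu = (0.5 − (-1.5))/6 = 1/3.
f(-1.5) = -23.875, f(-7/6) = -2315/216, f(-5/6) = -505/216, f(-0.5) = 2.375, f(-1/6) = 979/216, f(1/6) = 1133/216, f(0.5) = 5.625.
T_6 = (Δu/2)·[f(u_0) + 2f(u_1) + ... + 2f(u_{5}) + f(u_6)].
Sum ≈ -3.34259.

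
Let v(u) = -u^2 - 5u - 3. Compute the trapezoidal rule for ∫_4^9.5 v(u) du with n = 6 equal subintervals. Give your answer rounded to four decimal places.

-467.3536

Δu = (9.5 − 4)/6 = 11/12.
v(4) = -39, v(59/12) = -7453/144, v(35/6) = -2383/36, v(6.75) = -82.3125, v(23/3) = -901/9, v(103/12) = -17221/144, v(9.5) = -140.75.
T_6 = (Δu/2)·[v(u_0) + 2v(u_1) + ... + 2v(u_{5}) + v(u_6)].
Sum ≈ -467.3536.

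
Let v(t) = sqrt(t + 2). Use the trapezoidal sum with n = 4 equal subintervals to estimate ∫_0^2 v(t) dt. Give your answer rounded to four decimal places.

3.4456

Δt = (2 − 0)/4 = 0.5.
v(0) ≈ 1.4142, v(0.5) ≈ 1.5811, v(1) ≈ 1.7321, v(1.5) ≈ 1.8708, v(2) ≈ 2.0000.
T_4 = (Δt/2)·[v(t_0) + 2v(t_1) + 2v(t_2) + 2v(t_3) + v(t_4)].
Sum ≈ 3.4456.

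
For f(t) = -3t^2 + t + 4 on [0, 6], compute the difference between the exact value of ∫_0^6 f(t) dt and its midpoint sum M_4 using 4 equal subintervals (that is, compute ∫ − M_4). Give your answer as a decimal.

Exact integral: ∫_0^6 f(t) dt = -174.
M_4 = -170.625.
Error = -174 − (-170.625) = -3.375.

-3.375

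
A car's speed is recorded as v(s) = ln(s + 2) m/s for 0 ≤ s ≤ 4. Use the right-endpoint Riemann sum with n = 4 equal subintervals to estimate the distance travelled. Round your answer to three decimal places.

Δs = (4 − 0)/4 = 1.
Right endpoints: 1, 2, 3, 4.
v(1) ≈ 1.099, v(2) ≈ 1.386, v(3) ≈ 1.609, v(4) ≈ 1.792.
Sum = Δs · [v(1) + v(2) + v(3) + v(4)].
Sum ≈ 5.886.

5.886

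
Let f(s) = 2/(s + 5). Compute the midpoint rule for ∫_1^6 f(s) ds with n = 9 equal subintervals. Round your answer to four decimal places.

Δs = (6 − 1)/9 = 5/9.
Midpoints: 23/18, 11/6, 43/18, 53/18, 3.5, 73/18, 83/18, 31/6, 103/18.
f(23/18) = 36/113, f(11/6) = 12/41, f(43/18) = 36/133, f(53/18) = 36/143, f(3.5) = 4/17, f(73/18) = 36/163, f(83/18) = 36/173, f(31/6) = 12/61, f(103/18) = 36/193.
Sum = Δs · [f(23/18) + f(11/6) + f(43/18) + ...].
Sum ≈ 1.2118.

1.2118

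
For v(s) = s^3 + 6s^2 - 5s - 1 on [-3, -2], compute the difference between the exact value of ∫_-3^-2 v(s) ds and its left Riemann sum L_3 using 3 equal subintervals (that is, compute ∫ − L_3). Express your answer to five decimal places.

Exact integral: ∫_-3^-2 v(s) ds = 33.25.
L_3 ≈ 35.8888889.
Error ≈ 33.25 − 35.8888889 ≈ -2.63889.

-2.63889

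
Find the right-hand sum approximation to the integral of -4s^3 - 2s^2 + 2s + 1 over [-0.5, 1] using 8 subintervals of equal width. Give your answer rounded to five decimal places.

Δs = (1 − (-0.5))/8 = 0.1875.
Right endpoints: -0.3125, -0.125, 0.0625, 0.25, 0.4375, 0.625, 0.8125, 1.
f(-0.3125) = 309/1024, f(-0.125) = 0.7265625, f(0.0625) = 1143/1024, f(0.25) = 1.3125, f(0.4375) = 1185/1024, f(0.625) = 0.4921875, f(0.8125) = -861/1024, f(1) = -3.
Sum = Δs · [f(-0.3125) + f(-0.125) + f(0.0625) + ...].
Sum ≈ 0.23730.

0.23730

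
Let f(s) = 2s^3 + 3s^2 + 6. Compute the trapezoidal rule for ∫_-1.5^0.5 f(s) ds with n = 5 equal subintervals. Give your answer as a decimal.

Δs = (0.5 − (-1.5))/5 = 0.4.
f(-1.5) = 6, f(-1.1) = 6.968, f(-0.7) = 6.784, f(-0.3) = 6.216, f(0.1) = 6.032, f(0.5) = 7.
T_5 = (Δs/2)·[f(s_0) + 2f(s_1) + ... + 2f(s_{4}) + f(s_5)].
Sum = 13.

13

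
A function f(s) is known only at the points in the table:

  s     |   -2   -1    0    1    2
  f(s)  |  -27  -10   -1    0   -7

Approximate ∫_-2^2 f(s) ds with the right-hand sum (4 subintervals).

Δs = 1.
Sum = 1·[(-10) + (-1) + 0 + (-7)] = -18.

-18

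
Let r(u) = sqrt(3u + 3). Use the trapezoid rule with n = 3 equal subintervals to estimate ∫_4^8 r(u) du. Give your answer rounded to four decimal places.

Δu = (8 − 4)/3 = 4/3.
r(4) ≈ 3.8730, r(16/3) ≈ 4.3589, r(20/3) ≈ 4.7958, r(8) ≈ 5.1962.
T_3 = (Δu/2)·[r(u_0) + 2r(u_1) + 2r(u_2) + r(u_3)].
Sum ≈ 18.2524.

18.2524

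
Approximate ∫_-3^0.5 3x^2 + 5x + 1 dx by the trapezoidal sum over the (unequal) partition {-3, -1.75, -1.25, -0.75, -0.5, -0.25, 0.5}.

10.078125

Subinterval widths: 1.25, 0.5, 0.5, 0.25, 0.25, 0.75.
f(-3) = 13, f(-1.75) = 1.4375, f(-1.25) = -0.5625, f(-0.75) = -1.0625, f(-0.5) = -0.75, f(-0.25) = -0.0625, f(0.5) = 4.25.
On each subinterval the trapezoid contributes (Δx_i/2)·[f(x_{i-1}) + f(x_i)].
Sum = 10.078125.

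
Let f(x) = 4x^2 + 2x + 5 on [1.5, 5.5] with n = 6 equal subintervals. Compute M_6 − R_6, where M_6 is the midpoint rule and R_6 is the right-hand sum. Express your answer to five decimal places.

M_6 ≈ 264.7407407.
R_6 ≈ 306.5185185.
M_6 − R_6 ≈ -41.77778.

-41.77778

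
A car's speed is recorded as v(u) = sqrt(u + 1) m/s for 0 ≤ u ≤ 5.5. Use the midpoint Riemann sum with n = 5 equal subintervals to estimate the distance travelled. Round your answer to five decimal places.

Δu = (5.5 − 0)/5 = 1.1.
Midpoints: 0.55, 1.65, 2.75, 3.85, 4.95.
v(0.55) ≈ 1.24499, v(1.65) ≈ 1.62788, v(2.75) ≈ 1.93649, v(3.85) ≈ 2.20227, v(4.95) ≈ 2.43926.
Sum = Δu · [v(0.55) + v(1.65) + v(2.75) + v(3.85) + v(4.95)].
Sum ≈ 10.39599.

10.39599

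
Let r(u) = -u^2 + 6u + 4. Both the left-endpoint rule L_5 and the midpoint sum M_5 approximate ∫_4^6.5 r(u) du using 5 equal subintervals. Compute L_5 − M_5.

L_5 = 21.25.
M_5 = 18.59375.
L_5 − M_5 = 2.65625.

2.65625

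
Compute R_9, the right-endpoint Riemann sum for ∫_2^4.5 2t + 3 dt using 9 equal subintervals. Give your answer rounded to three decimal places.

Δt = (4.5 − 2)/9 = 5/18.
Right endpoints: 41/18, 23/9, 17/6, 28/9, 61/18, 11/3, 71/18, 38/9, 4.5.
f(41/18) = 68/9, f(23/9) = 73/9, f(17/6) = 26/3, f(28/9) = 83/9, f(61/18) = 88/9, f(11/3) = 31/3, f(71/18) = 98/9, f(38/9) = 103/9, f(4.5) = 12.
Sum = Δt · [f(41/18) + f(23/9) + f(17/6) + ...].
Sum ≈ 24.444.

24.444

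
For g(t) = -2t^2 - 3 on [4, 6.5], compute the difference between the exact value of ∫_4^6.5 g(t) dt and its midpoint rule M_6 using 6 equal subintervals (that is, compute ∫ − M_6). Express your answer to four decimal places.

Exact integral: ∫_4^6.5 g(t) dt ≈ -147.916667.
M_6 ≈ -147.844329.
Error ≈ -147.916667 − (-147.844329) ≈ -0.0723.

-0.0723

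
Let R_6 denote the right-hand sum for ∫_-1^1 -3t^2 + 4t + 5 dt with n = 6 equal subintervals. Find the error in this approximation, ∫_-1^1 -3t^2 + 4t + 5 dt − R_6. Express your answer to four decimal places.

Exact integral: ∫_-1^1 f(t) dt = 8.
R_6 ≈ 9.222222.
Error ≈ 8 − 9.222222 ≈ -1.2222.

-1.2222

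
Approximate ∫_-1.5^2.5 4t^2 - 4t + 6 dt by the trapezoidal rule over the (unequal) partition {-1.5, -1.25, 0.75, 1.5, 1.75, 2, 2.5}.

Subinterval widths: 0.25, 2, 0.75, 0.25, 0.25, 0.5.
f(-1.5) = 21, f(-1.25) = 17.25, f(0.75) = 5.25, f(1.5) = 9, f(1.75) = 11.25, f(2) = 14, f(2.5) = 21.
On each subinterval the trapezoid contributes (Δt_i/2)·[f(t_{i-1}) + f(t_i)].
Sum = 47.0625.

47.0625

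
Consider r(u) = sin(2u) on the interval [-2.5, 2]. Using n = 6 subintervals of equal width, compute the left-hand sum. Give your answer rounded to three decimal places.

Δu = (2 − (-2.5))/6 = 0.75.
Left endpoints: -2.5, -1.75, -1, -0.25, 0.5, 1.25.
r(-2.5) ≈ 0.959, r(-1.75) ≈ 0.351, r(-1) ≈ -0.909, r(-0.25) ≈ -0.479, r(0.5) ≈ 0.841, r(1.25) ≈ 0.598.
Sum = Δu · [r(-2.5) + r(-1.75) + r(-1) + ...].
Sum ≈ 1.021.

1.021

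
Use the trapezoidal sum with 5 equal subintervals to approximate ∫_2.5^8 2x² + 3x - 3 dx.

Δx = (8 − 2.5)/5 = 1.1.
f(2.5) = 17, f(3.6) = 33.72, f(4.7) = 55.28, f(5.8) = 81.68, f(6.9) = 112.92, f(8) = 149.
T_5 = (Δx/2)·[f(x_0) + 2f(x_1) + ... + 2f(x_{4}) + f(x_5)].
Sum = 403.26.

403.26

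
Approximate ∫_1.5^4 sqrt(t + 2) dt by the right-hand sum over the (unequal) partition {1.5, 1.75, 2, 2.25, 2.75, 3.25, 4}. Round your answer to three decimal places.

Subinterval widths: 0.25, 0.25, 0.25, 0.5, 0.5, 0.75.
Right endpoints: 1.75, 2, 2.25, 2.75, 3.25, 4.
f(1.75) ≈ 1.936, f(2) ≈ 2.000, f(2.25) ≈ 2.062, f(2.75) ≈ 2.179, f(3.25) ≈ 2.291, f(4) ≈ 2.449.
Sum = Σ Δt_i · f(t_i).
Sum ≈ 5.572.

5.572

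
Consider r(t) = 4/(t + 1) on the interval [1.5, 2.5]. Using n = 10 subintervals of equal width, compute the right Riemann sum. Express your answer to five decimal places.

1.32329

Δt = (2.5 − 1.5)/10 = 0.1.
Right endpoints: 1.6, 1.7, 1.8, 1.9, 2, 2.1, 2.2, 2.3, 2.4, 2.5.
r(1.6) = 20/13, r(1.7) = 40/27, r(1.8) = 10/7, r(1.9) = 40/29, r(2) = 4/3, r(2.1) = 40/31, r(2.2) = 1.25, r(2.3) = 40/33, r(2.4) = 20/17, r(2.5) = 8/7.
Sum = Δt · [r(1.6) + r(1.7) + r(1.8) + ...].
Sum ≈ 1.32329.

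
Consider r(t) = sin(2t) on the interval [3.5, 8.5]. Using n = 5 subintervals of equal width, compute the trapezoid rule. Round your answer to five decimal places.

0.33038

Δt = (8.5 − 3.5)/5 = 1.
r(3.5) ≈ 0.65699, r(4.5) ≈ 0.41212, r(5.5) ≈ -0.99999, r(6.5) ≈ 0.42017, r(7.5) ≈ 0.65029, r(8.5) ≈ -0.96140.
T_5 = (Δt/2)·[r(t_0) + 2r(t_1) + ... + 2r(t_{4}) + r(t_5)].
Sum ≈ 0.33038.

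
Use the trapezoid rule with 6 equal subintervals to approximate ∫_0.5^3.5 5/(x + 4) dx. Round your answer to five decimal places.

Δx = (3.5 − 0.5)/6 = 0.5.
f(0.5) = 10/9, f(1) = 1, f(1.5) = 10/11, f(2) = 5/6, f(2.5) = 10/13, f(3) = 5/7, f(3.5) = 2/3.
T_6 = (Δx/2)·[f(x_0) + 2f(x_1) + ... + 2f(x_{5}) + f(x_6)].
Sum ≈ 2.55741.

2.55741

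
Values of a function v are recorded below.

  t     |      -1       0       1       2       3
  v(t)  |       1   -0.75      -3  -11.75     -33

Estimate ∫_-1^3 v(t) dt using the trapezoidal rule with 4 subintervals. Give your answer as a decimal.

-31.5

Δt = 1.
T_4 = (1/2)·[1 + 2·(-0.75) + 2·(-3) + 2·(-11.75) + (-33)] = -31.5.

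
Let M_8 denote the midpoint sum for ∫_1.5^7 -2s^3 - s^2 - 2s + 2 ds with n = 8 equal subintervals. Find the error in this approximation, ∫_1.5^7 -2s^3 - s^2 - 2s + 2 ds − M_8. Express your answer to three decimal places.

Exact integral: ∫_1.5^7 f(s) ds ≈ -1346.92708.
M_8 ≈ -1341.18628.
Error ≈ -1346.92708 − (-1341.18628) ≈ -5.741.

-5.741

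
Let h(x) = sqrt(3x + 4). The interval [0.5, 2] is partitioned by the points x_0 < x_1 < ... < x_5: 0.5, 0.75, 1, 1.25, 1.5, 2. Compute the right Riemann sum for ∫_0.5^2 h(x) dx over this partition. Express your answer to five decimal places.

4.29242

Subinterval widths: 0.25, 0.25, 0.25, 0.25, 0.5.
Right endpoints: 0.75, 1, 1.25, 1.5, 2.
h(0.75) ≈ 2.50000, h(1) ≈ 2.64575, h(1.25) ≈ 2.78388, h(1.5) ≈ 2.91548, h(2) ≈ 3.16228.
Sum = Σ Δx_i · h(x_i).
Sum ≈ 4.29242.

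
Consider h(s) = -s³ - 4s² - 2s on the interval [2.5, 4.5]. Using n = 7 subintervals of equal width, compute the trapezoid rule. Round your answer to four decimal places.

-207.8112

Δs = (4.5 − 2.5)/7 = 2/7.
h(2.5) = -45.625, h(39/14) = -159783/2744, h(43/14) = -199907/2744, h(47/14) = -245951/2744, h(51/14) = -298299/2744, h(55/14) = -357335/2744, h(59/14) = -423443/2744, h(4.5) = -181.125.
T_7 = (Δs/2)·[h(s_0) + 2h(s_1) + ... + 2h(s_{6}) + h(s_7)].
Sum ≈ -207.8112.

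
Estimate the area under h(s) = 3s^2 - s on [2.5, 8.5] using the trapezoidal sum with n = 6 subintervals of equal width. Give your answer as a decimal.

568.5

Δs = (8.5 − 2.5)/6 = 1.
h(2.5) = 16.25, h(3.5) = 33.25, h(4.5) = 56.25, h(5.5) = 85.25, h(6.5) = 120.25, h(7.5) = 161.25, h(8.5) = 208.25.
T_6 = (Δs/2)·[h(s_0) + 2h(s_1) + ... + 2h(s_{5}) + h(s_6)].
Sum = 568.5.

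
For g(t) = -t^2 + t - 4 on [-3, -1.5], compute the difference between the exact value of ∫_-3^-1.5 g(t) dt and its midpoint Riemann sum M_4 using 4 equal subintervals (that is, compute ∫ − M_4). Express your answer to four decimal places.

-0.0176

Exact integral: ∫_-3^-1.5 g(t) dt = -17.25.
M_4 ≈ -17.232422.
Error ≈ -17.25 − (-17.232422) ≈ -0.0176.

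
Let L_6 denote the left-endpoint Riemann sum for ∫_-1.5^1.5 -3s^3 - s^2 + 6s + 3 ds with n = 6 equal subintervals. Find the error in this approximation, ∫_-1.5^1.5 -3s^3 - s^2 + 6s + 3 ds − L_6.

-0.4375

Exact integral: ∫_-1.5^1.5 f(s) ds = 6.75.
L_6 = 7.1875.
Error = 6.75 − 7.1875 = -0.4375.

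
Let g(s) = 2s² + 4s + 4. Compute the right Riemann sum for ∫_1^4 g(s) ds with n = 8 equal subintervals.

Δs = (4 − 1)/8 = 0.375.
Right endpoints: 1.375, 1.75, 2.125, 2.5, 2.875, 3.25, 3.625, 4.
g(1.375) = 13.28125, g(1.75) = 17.125, g(2.125) = 21.53125, g(2.5) = 26.5, g(2.875) = 32.03125, g(3.25) = 38.125, g(3.625) = 44.78125, g(4) = 52.
Sum = Δs · [g(1.375) + g(1.75) + g(2.125) + ...].
Sum = 92.015625.

92.015625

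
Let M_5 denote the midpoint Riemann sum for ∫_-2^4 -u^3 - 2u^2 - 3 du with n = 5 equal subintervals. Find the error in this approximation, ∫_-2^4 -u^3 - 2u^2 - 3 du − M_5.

-3.6

Exact integral: ∫_-2^4 f(u) du = -126.
M_5 = -122.4.
Error = -126 − (-122.4) = -3.6.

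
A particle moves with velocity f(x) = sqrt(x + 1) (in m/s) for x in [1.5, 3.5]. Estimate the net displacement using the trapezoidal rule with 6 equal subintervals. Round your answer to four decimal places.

Δx = (3.5 − 1.5)/6 = 1/3.
f(1.5) ≈ 1.5811, f(11/6) ≈ 1.6833, f(13/6) ≈ 1.7795, f(2.5) ≈ 1.8708, f(17/6) ≈ 1.9579, f(19/6) ≈ 2.0412, f(3.5) ≈ 2.1213.
T_6 = (Δx/2)·[f(x_0) + 2f(x_1) + ... + 2f(x_{5}) + f(x_6)].
Sum ≈ 3.7280.

3.7280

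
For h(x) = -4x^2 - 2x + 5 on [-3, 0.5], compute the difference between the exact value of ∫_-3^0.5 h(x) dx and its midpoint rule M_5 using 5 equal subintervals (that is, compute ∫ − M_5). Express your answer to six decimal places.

-0.571667

Exact integral: ∫_-3^0.5 h(x) dx ≈ -9.91666667.
M_5 = -9.345.
Error ≈ -9.91666667 − (-9.345) ≈ -0.571667.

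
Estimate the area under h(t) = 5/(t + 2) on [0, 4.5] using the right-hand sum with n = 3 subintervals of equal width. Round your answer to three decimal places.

4.797

Δt = (4.5 − 0)/3 = 1.5.
Right endpoints: 1.5, 3, 4.5.
h(1.5) = 10/7, h(3) = 1, h(4.5) = 10/13.
Sum = Δt · [h(1.5) + h(3) + h(4.5)].
Sum ≈ 4.797.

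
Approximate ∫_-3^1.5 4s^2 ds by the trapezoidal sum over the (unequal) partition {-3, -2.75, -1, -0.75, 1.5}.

51.6875

Subinterval widths: 0.25, 1.75, 0.25, 2.25.
f(-3) = 36, f(-2.75) = 30.25, f(-1) = 4, f(-0.75) = 2.25, f(1.5) = 9.
On each subinterval the trapezoid contributes (Δs_i/2)·[f(s_{i-1}) + f(s_i)].
Sum = 51.6875.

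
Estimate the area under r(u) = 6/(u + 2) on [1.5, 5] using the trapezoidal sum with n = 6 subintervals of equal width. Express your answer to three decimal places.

Δu = (5 − 1.5)/6 = 7/12.
r(1.5) = 12/7, r(25/12) = 72/49, r(8/3) = 9/7, r(3.25) = 8/7, r(23/6) = 36/35, r(53/12) = 72/77, r(5) = 6/7.
T_6 = (Δu/2)·[r(u_0) + 2r(u_1) + ... + 2r(u_{5}) + r(u_6)].
Sum ≈ 4.169.

4.169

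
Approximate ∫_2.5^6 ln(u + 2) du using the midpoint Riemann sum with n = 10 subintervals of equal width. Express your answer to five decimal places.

6.36768

Δu = (6 − 2.5)/10 = 0.35.
Midpoints: 2.675, 3.025, 3.375, 3.725, 4.075, 4.425, 4.775, 5.125, 5.475, 5.825.
f(2.675) ≈ 1.54223, f(3.025) ≈ 1.61443, f(3.375) ≈ 1.68176, f(3.725) ≈ 1.74484, f(4.075) ≈ 1.80418, f(4.425) ≈ 1.86020, f(4.775) ≈ 1.91324, f(5.125) ≈ 1.96361, f(5.475) ≈ 2.01156, f(5.825) ≈ 2.05732.
Sum = Δu · [f(2.675) + f(3.025) + f(3.375) + ...].
Sum ≈ 6.36768.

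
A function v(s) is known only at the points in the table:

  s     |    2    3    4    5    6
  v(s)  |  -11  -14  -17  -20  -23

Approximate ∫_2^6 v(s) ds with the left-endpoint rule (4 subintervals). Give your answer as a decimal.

-62

Δs = 1.
Sum = 1·[(-11) + (-14) + (-17) + (-20)] = -62.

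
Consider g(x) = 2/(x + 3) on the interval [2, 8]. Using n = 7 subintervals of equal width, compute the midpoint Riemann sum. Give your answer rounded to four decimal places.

Δx = (8 − 2)/7 = 6/7.
Midpoints: 17/7, 23/7, 29/7, 5, 41/7, 47/7, 53/7.
g(17/7) = 7/19, g(23/7) = 7/22, g(29/7) = 0.28, g(5) = 0.25, g(41/7) = 7/31, g(47/7) = 7/34, g(53/7) = 7/37.
Sum = Δx · [g(17/7) + g(23/7) + g(29/7) + ...].
Sum ≈ 1.5750.

1.5750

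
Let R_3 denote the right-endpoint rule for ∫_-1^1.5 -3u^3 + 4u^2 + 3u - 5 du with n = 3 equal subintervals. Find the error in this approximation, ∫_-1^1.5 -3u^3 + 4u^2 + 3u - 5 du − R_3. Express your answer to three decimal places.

Exact integral: ∫_-1^1.5 f(u) du ≈ -7.83854.
R_3 ≈ -7.59259.
Error ≈ -7.83854 − (-7.59259) ≈ -0.246.

-0.246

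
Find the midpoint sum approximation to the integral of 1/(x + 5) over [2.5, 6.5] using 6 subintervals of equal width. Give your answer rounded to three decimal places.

Δx = (6.5 − 2.5)/6 = 2/3.
Midpoints: 17/6, 3.5, 25/6, 29/6, 5.5, 37/6.
f(17/6) = 6/47, f(3.5) = 2/17, f(25/6) = 6/55, f(29/6) = 6/59, f(5.5) = 2/21, f(37/6) = 6/67.
Sum = Δx · [f(17/6) + f(3.5) + f(25/6) + ...].
Sum ≈ 0.427.

0.427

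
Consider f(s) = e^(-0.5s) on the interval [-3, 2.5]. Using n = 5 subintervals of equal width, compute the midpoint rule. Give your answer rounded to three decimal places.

8.286

Δs = (2.5 − (-3))/5 = 1.1.
Midpoints: -2.45, -1.35, -0.25, 0.85, 1.95.
f(-2.45) ≈ 3.404, f(-1.35) ≈ 1.964, f(-0.25) ≈ 1.133, f(0.85) ≈ 0.654, f(1.95) ≈ 0.377.
Sum = Δs · [f(-2.45) + f(-1.35) + f(-0.25) + f(0.85) + f(1.95)].
Sum ≈ 8.286.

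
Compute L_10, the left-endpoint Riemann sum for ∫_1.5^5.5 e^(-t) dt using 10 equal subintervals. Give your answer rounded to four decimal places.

0.2658

Δt = (5.5 − 1.5)/10 = 0.4.
Left endpoints: 1.5, 1.9, 2.3, 2.7, 3.1, 3.5, 3.9, 4.3, 4.7, 5.1.
f(1.5) ≈ 0.2231, f(1.9) ≈ 0.1496, f(2.3) ≈ 0.1003, f(2.7) ≈ 0.0672, f(3.1) ≈ 0.0450, f(3.5) ≈ 0.0302, f(3.9) ≈ 0.0202, f(4.3) ≈ 0.0136, f(4.7) ≈ 0.0091, f(5.1) ≈ 0.0061.
Sum = Δt · [f(1.5) + f(1.9) + f(2.3) + ...].
Sum ≈ 0.2658.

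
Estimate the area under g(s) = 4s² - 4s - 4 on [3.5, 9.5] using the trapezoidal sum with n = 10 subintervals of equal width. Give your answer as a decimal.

907.44

Δs = (9.5 − 3.5)/10 = 0.6.
g(3.5) = 31, g(4.1) = 46.84, g(4.7) = 65.56, g(5.3) = 87.16, g(5.9) = 111.64, g(6.5) = 139, g(7.1) = 169.24, g(7.7) = 202.36, g(8.3) = 238.36, g(8.9) = 277.24, g(9.5) = 319.
T_10 = (Δs/2)·[g(s_0) + 2g(s_1) + ... + 2g(s_{9}) + g(s_10)].
Sum = 907.44.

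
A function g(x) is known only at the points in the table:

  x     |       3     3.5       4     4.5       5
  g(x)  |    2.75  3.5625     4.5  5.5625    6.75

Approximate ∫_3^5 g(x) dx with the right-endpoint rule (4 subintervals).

Δx = 0.5.
Sum = 0.5·[3.5625 + 4.5 + 5.5625 + 6.75] = 10.1875.

10.1875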